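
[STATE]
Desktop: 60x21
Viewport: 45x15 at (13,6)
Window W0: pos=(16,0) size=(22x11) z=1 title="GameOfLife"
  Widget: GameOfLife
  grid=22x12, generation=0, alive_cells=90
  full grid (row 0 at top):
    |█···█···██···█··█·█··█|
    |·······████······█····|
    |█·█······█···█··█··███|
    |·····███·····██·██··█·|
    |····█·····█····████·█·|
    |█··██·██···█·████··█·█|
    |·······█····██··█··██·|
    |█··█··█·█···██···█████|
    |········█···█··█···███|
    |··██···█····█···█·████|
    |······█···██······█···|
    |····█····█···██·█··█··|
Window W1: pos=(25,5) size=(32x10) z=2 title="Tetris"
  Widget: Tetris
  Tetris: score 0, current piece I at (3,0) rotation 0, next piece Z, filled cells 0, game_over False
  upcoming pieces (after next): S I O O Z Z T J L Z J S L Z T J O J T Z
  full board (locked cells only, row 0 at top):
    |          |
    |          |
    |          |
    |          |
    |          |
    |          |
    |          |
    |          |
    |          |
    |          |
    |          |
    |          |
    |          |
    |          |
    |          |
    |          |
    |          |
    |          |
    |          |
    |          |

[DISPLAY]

   ┃··██·██·┃ Tetris                       ┃ 
   ┃······█·┠──────────────────────────────┨ 
   ┃··█··█·█┃          │Next:              ┃ 
   ┃·······█┃          │▓▓                 ┃ 
   ┗━━━━━━━━┃          │ ▓▓                ┃ 
            ┃          │                   ┃ 
            ┃          │                   ┃ 
            ┃          │                   ┃ 
            ┗━━━━━━━━━━━━━━━━━━━━━━━━━━━━━━┛ 
                                             
                                             
                                             
                                             
                                             
                                             


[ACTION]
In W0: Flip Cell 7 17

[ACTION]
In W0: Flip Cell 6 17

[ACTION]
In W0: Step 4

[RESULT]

   ┃·······█┃ Tetris                       ┃ 
   ┃·██··█··┠──────────────────────────────┨ 
   ┃········┃          │Next:              ┃ 
   ┃········┃          │▓▓                 ┃ 
   ┗━━━━━━━━┃          │ ▓▓                ┃ 
            ┃          │                   ┃ 
            ┃          │                   ┃ 
            ┃          │                   ┃ 
            ┗━━━━━━━━━━━━━━━━━━━━━━━━━━━━━━┛ 
                                             
                                             
                                             
                                             
                                             
                                             


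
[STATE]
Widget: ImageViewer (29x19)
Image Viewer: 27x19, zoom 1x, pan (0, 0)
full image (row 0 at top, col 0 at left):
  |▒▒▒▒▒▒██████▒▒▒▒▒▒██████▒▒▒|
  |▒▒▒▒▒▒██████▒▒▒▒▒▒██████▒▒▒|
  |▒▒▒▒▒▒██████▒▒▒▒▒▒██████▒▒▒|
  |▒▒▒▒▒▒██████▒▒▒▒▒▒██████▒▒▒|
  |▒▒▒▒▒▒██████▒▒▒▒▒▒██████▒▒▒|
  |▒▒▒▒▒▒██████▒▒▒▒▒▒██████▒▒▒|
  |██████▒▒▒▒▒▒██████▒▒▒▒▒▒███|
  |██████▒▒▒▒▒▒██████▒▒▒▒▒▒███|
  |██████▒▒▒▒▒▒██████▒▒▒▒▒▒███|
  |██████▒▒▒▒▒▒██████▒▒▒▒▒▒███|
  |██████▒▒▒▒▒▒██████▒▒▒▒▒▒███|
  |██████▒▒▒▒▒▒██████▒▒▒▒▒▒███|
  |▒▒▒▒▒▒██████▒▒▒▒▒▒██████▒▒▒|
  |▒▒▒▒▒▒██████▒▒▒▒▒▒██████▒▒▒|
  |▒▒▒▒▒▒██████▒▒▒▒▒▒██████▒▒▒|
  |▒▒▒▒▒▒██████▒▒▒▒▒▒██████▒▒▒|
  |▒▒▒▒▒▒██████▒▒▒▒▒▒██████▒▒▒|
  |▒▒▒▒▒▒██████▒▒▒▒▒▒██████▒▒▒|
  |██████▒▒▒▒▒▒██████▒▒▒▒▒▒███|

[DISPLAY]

▒▒▒▒▒▒██████▒▒▒▒▒▒██████▒▒▒  
▒▒▒▒▒▒██████▒▒▒▒▒▒██████▒▒▒  
▒▒▒▒▒▒██████▒▒▒▒▒▒██████▒▒▒  
▒▒▒▒▒▒██████▒▒▒▒▒▒██████▒▒▒  
▒▒▒▒▒▒██████▒▒▒▒▒▒██████▒▒▒  
▒▒▒▒▒▒██████▒▒▒▒▒▒██████▒▒▒  
██████▒▒▒▒▒▒██████▒▒▒▒▒▒███  
██████▒▒▒▒▒▒██████▒▒▒▒▒▒███  
██████▒▒▒▒▒▒██████▒▒▒▒▒▒███  
██████▒▒▒▒▒▒██████▒▒▒▒▒▒███  
██████▒▒▒▒▒▒██████▒▒▒▒▒▒███  
██████▒▒▒▒▒▒██████▒▒▒▒▒▒███  
▒▒▒▒▒▒██████▒▒▒▒▒▒██████▒▒▒  
▒▒▒▒▒▒██████▒▒▒▒▒▒██████▒▒▒  
▒▒▒▒▒▒██████▒▒▒▒▒▒██████▒▒▒  
▒▒▒▒▒▒██████▒▒▒▒▒▒██████▒▒▒  
▒▒▒▒▒▒██████▒▒▒▒▒▒██████▒▒▒  
▒▒▒▒▒▒██████▒▒▒▒▒▒██████▒▒▒  
██████▒▒▒▒▒▒██████▒▒▒▒▒▒███  


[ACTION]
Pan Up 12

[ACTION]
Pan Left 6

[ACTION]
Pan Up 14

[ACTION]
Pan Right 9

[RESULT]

███▒▒▒▒▒▒██████▒▒▒           
███▒▒▒▒▒▒██████▒▒▒           
███▒▒▒▒▒▒██████▒▒▒           
███▒▒▒▒▒▒██████▒▒▒           
███▒▒▒▒▒▒██████▒▒▒           
███▒▒▒▒▒▒██████▒▒▒           
▒▒▒██████▒▒▒▒▒▒███           
▒▒▒██████▒▒▒▒▒▒███           
▒▒▒██████▒▒▒▒▒▒███           
▒▒▒██████▒▒▒▒▒▒███           
▒▒▒██████▒▒▒▒▒▒███           
▒▒▒██████▒▒▒▒▒▒███           
███▒▒▒▒▒▒██████▒▒▒           
███▒▒▒▒▒▒██████▒▒▒           
███▒▒▒▒▒▒██████▒▒▒           
███▒▒▒▒▒▒██████▒▒▒           
███▒▒▒▒▒▒██████▒▒▒           
███▒▒▒▒▒▒██████▒▒▒           
▒▒▒██████▒▒▒▒▒▒███           


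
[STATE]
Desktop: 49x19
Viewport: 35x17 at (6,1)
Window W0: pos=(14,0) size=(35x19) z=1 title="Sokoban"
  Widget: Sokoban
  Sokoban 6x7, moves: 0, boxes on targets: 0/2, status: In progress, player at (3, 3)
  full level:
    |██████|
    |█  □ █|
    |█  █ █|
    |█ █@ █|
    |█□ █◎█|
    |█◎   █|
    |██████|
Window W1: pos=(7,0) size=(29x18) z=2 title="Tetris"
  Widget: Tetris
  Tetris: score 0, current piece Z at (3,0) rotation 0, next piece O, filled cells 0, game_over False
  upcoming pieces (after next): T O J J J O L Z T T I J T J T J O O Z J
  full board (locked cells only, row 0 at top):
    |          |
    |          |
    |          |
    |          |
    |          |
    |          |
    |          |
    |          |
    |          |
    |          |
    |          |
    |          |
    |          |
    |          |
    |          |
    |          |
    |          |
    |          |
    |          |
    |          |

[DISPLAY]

 ┃ Tetris                    ┃     
 ┠───────────────────────────┨─────
 ┃          │Next:           ┃     
 ┃          │▓▓              ┃     
 ┃          │▓▓              ┃     
 ┃          │                ┃     
 ┃          │                ┃     
 ┃          │                ┃     
 ┃          │Score:          ┃     
 ┃          │0               ┃     
 ┃          │                ┃     
 ┃          │                ┃     
 ┃          │                ┃     
 ┃          │                ┃     
 ┃          │                ┃     
 ┃          │                ┃     
 ┗━━━━━━━━━━━━━━━━━━━━━━━━━━━┛     


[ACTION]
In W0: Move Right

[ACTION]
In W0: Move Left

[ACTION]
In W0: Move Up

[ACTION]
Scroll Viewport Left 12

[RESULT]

       ┃ Tetris                    
       ┠───────────────────────────
       ┃          │Next:           
       ┃          │▓▓              
       ┃          │▓▓              
       ┃          │                
       ┃          │                
       ┃          │                
       ┃          │Score:          
       ┃          │0               
       ┃          │                
       ┃          │                
       ┃          │                
       ┃          │                
       ┃          │                
       ┃          │                
       ┗━━━━━━━━━━━━━━━━━━━━━━━━━━━


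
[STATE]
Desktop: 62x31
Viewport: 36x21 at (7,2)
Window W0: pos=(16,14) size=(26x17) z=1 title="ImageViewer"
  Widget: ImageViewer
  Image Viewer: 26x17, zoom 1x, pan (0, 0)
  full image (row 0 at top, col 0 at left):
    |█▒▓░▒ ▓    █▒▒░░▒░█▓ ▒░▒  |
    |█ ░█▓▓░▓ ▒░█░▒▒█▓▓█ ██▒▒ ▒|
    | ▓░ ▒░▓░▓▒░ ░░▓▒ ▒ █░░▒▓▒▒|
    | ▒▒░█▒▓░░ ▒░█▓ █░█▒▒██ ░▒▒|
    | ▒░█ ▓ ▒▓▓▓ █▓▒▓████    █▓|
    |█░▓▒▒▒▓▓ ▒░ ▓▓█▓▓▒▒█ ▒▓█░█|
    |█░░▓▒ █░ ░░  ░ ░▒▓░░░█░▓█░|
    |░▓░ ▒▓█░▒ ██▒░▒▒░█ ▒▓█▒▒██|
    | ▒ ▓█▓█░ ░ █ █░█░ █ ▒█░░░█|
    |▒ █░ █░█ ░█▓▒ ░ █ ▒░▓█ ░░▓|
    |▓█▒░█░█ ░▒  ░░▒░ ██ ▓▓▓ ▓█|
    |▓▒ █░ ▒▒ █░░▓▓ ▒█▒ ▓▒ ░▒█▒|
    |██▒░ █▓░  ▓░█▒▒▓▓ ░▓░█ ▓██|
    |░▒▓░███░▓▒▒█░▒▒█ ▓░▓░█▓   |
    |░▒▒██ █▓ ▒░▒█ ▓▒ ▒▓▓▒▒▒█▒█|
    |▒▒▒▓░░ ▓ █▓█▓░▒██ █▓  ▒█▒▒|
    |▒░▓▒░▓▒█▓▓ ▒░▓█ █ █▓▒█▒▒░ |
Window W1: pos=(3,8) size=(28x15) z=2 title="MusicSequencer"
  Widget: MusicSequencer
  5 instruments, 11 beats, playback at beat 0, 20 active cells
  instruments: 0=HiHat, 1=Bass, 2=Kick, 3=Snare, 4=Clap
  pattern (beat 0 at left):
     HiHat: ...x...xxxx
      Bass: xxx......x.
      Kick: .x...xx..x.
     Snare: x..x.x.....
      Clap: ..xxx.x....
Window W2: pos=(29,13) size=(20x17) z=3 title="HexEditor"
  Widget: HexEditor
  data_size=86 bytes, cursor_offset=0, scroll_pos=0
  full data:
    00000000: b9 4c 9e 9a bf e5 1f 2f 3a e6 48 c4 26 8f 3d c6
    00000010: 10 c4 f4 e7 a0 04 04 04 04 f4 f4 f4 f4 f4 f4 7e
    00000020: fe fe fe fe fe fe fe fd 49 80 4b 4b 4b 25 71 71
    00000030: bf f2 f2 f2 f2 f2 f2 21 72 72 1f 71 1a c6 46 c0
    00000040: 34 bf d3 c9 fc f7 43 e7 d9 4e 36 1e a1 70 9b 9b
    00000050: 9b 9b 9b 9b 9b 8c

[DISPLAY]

                                    
                                    
                                    
                                    
                                    
                                    
━━━━━━━━━━━━━━━━━━━━━━━┓            
sicSequencer           ┃            
───────────────────────┨            
   ▼1234567890         ┃            
Hat···█···████         ┃            
ass███······█·        ┏━━━━━━━━━━━━━
ick·█···██··█·        ┃ HexEditor   
are█··█·█·····        ┠─────────────
lap··███·█····        ┃00000000  B9 
                      ┃00000010  10 
                      ┃00000020  fe 
                      ┃00000030  bf 
                      ┃00000040  34 
                      ┃00000050  9b 
━━━━━━━━━━━━━━━━━━━━━━┃             


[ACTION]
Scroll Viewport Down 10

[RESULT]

───────────────────────┨            
   ▼1234567890         ┃            
Hat···█···████         ┃            
ass███······█·        ┏━━━━━━━━━━━━━
ick·█···██··█·        ┃ HexEditor   
are█··█·█·····        ┠─────────────
lap··███·█····        ┃00000000  B9 
                      ┃00000010  10 
                      ┃00000020  fe 
                      ┃00000030  bf 
                      ┃00000040  34 
                      ┃00000050  9b 
━━━━━━━━━━━━━━━━━━━━━━┃             
         ┃█░░▓▒ █░ ░░ ┃             
         ┃░▓░ ▒▓█░▒ ██┃             
         ┃ ▒ ▓█▓█░ ░ █┃             
         ┃▒ █░ █░█ ░█▓┃             
         ┃▓█▒░█░█ ░▒  ┃             
         ┃▓▒ █░ ▒▒ █░░┃             
         ┃██▒░ █▓░  ▓░┗━━━━━━━━━━━━━
         ┗━━━━━━━━━━━━━━━━━━━━━━━━┛ 


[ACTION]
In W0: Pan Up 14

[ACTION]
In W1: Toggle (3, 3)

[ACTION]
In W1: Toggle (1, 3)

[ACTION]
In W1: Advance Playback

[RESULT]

───────────────────────┨            
   0▼234567890         ┃            
Hat···█···████         ┃            
ass████·····█·        ┏━━━━━━━━━━━━━
ick·█···██··█·        ┃ HexEditor   
are█····█·····        ┠─────────────
lap··███·█····        ┃00000000  B9 
                      ┃00000010  10 
                      ┃00000020  fe 
                      ┃00000030  bf 
                      ┃00000040  34 
                      ┃00000050  9b 
━━━━━━━━━━━━━━━━━━━━━━┃             
         ┃█░░▓▒ █░ ░░ ┃             
         ┃░▓░ ▒▓█░▒ ██┃             
         ┃ ▒ ▓█▓█░ ░ █┃             
         ┃▒ █░ █░█ ░█▓┃             
         ┃▓█▒░█░█ ░▒  ┃             
         ┃▓▒ █░ ▒▒ █░░┃             
         ┃██▒░ █▓░  ▓░┗━━━━━━━━━━━━━
         ┗━━━━━━━━━━━━━━━━━━━━━━━━┛ 


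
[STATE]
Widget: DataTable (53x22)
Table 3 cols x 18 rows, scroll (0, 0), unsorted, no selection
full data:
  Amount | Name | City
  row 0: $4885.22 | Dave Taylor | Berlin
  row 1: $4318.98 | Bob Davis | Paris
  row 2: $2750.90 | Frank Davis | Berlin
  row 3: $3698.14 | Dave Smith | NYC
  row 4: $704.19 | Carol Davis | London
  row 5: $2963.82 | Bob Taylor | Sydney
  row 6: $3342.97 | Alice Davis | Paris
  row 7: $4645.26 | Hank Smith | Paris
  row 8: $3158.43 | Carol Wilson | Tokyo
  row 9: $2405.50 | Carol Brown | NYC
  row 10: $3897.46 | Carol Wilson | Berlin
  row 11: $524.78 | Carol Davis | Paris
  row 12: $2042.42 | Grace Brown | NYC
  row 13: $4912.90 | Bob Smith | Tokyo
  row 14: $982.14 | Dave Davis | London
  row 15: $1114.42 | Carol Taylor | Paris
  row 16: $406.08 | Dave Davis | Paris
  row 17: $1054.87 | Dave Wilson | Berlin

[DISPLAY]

Amount  │Name        │City                           
────────┼────────────┼──────                         
$4885.22│Dave Taylor │Berlin                         
$4318.98│Bob Davis   │Paris                          
$2750.90│Frank Davis │Berlin                         
$3698.14│Dave Smith  │NYC                            
$704.19 │Carol Davis │London                         
$2963.82│Bob Taylor  │Sydney                         
$3342.97│Alice Davis │Paris                          
$4645.26│Hank Smith  │Paris                          
$3158.43│Carol Wilson│Tokyo                          
$2405.50│Carol Brown │NYC                            
$3897.46│Carol Wilson│Berlin                         
$524.78 │Carol Davis │Paris                          
$2042.42│Grace Brown │NYC                            
$4912.90│Bob Smith   │Tokyo                          
$982.14 │Dave Davis  │London                         
$1114.42│Carol Taylor│Paris                          
$406.08 │Dave Davis  │Paris                          
$1054.87│Dave Wilson │Berlin                         
                                                     
                                                     


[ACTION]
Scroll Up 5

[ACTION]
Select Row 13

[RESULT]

Amount  │Name        │City                           
────────┼────────────┼──────                         
$4885.22│Dave Taylor │Berlin                         
$4318.98│Bob Davis   │Paris                          
$2750.90│Frank Davis │Berlin                         
$3698.14│Dave Smith  │NYC                            
$704.19 │Carol Davis │London                         
$2963.82│Bob Taylor  │Sydney                         
$3342.97│Alice Davis │Paris                          
$4645.26│Hank Smith  │Paris                          
$3158.43│Carol Wilson│Tokyo                          
$2405.50│Carol Brown │NYC                            
$3897.46│Carol Wilson│Berlin                         
$524.78 │Carol Davis │Paris                          
$2042.42│Grace Brown │NYC                            
>4912.90│Bob Smith   │Tokyo                          
$982.14 │Dave Davis  │London                         
$1114.42│Carol Taylor│Paris                          
$406.08 │Dave Davis  │Paris                          
$1054.87│Dave Wilson │Berlin                         
                                                     
                                                     


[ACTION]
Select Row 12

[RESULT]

Amount  │Name        │City                           
────────┼────────────┼──────                         
$4885.22│Dave Taylor │Berlin                         
$4318.98│Bob Davis   │Paris                          
$2750.90│Frank Davis │Berlin                         
$3698.14│Dave Smith  │NYC                            
$704.19 │Carol Davis │London                         
$2963.82│Bob Taylor  │Sydney                         
$3342.97│Alice Davis │Paris                          
$4645.26│Hank Smith  │Paris                          
$3158.43│Carol Wilson│Tokyo                          
$2405.50│Carol Brown │NYC                            
$3897.46│Carol Wilson│Berlin                         
$524.78 │Carol Davis │Paris                          
>2042.42│Grace Brown │NYC                            
$4912.90│Bob Smith   │Tokyo                          
$982.14 │Dave Davis  │London                         
$1114.42│Carol Taylor│Paris                          
$406.08 │Dave Davis  │Paris                          
$1054.87│Dave Wilson │Berlin                         
                                                     
                                                     


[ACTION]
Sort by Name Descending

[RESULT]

Amount  │Name       ▼│City                           
────────┼────────────┼──────                         
$4645.26│Hank Smith  │Paris                          
$2042.42│Grace Brown │NYC                            
$2750.90│Frank Davis │Berlin                         
$1054.87│Dave Wilson │Berlin                         
$4885.22│Dave Taylor │Berlin                         
$3698.14│Dave Smith  │NYC                            
$982.14 │Dave Davis  │London                         
$406.08 │Dave Davis  │Paris                          
$3158.43│Carol Wilson│Tokyo                          
$3897.46│Carol Wilson│Berlin                         
$1114.42│Carol Taylor│Paris                          
$704.19 │Carol Davis │London                         
>524.78 │Carol Davis │Paris                          
$2405.50│Carol Brown │NYC                            
$2963.82│Bob Taylor  │Sydney                         
$4912.90│Bob Smith   │Tokyo                          
$4318.98│Bob Davis   │Paris                          
$3342.97│Alice Davis │Paris                          
                                                     
                                                     


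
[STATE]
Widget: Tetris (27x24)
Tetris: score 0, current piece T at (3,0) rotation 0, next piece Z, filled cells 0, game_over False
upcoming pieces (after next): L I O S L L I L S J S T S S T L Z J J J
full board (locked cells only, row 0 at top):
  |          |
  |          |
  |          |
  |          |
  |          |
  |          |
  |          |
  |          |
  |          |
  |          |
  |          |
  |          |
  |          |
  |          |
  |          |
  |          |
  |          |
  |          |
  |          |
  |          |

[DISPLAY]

    ▒     │Next:           
   ▒▒▒    │▓▓              
          │ ▓▓             
          │                
          │                
          │                
          │Score:          
          │0               
          │                
          │                
          │                
          │                
          │                
          │                
          │                
          │                
          │                
          │                
          │                
          │                
          │                
          │                
          │                
          │                


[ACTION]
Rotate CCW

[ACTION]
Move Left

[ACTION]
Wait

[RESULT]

          │Next:           
   ▒      │▓▓              
  ▒▒      │ ▓▓             
   ▒      │                
          │                
          │                
          │Score:          
          │0               
          │                
          │                
          │                
          │                
          │                
          │                
          │                
          │                
          │                
          │                
          │                
          │                
          │                
          │                
          │                
          │                


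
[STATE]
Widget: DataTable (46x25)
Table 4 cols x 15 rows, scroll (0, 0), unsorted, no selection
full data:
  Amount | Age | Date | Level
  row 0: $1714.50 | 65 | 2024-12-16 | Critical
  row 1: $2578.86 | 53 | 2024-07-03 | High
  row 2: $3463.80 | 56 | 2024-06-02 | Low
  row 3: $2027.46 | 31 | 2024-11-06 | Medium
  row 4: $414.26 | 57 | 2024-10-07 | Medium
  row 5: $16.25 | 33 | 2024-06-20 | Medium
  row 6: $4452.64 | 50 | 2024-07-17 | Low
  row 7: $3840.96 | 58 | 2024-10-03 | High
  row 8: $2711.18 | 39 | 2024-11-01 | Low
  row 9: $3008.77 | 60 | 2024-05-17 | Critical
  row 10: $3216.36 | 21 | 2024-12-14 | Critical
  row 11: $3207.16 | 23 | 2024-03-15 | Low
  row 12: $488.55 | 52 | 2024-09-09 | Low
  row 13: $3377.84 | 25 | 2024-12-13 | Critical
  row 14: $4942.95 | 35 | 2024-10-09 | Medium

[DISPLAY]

Amount  │Age│Date      │Level                 
────────┼───┼──────────┼────────              
$1714.50│65 │2024-12-16│Critical              
$2578.86│53 │2024-07-03│High                  
$3463.80│56 │2024-06-02│Low                   
$2027.46│31 │2024-11-06│Medium                
$414.26 │57 │2024-10-07│Medium                
$16.25  │33 │2024-06-20│Medium                
$4452.64│50 │2024-07-17│Low                   
$3840.96│58 │2024-10-03│High                  
$2711.18│39 │2024-11-01│Low                   
$3008.77│60 │2024-05-17│Critical              
$3216.36│21 │2024-12-14│Critical              
$3207.16│23 │2024-03-15│Low                   
$488.55 │52 │2024-09-09│Low                   
$3377.84│25 │2024-12-13│Critical              
$4942.95│35 │2024-10-09│Medium                
                                              
                                              
                                              
                                              
                                              
                                              
                                              
                                              


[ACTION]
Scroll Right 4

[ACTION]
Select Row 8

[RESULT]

Amount  │Age│Date      │Level                 
────────┼───┼──────────┼────────              
$1714.50│65 │2024-12-16│Critical              
$2578.86│53 │2024-07-03│High                  
$3463.80│56 │2024-06-02│Low                   
$2027.46│31 │2024-11-06│Medium                
$414.26 │57 │2024-10-07│Medium                
$16.25  │33 │2024-06-20│Medium                
$4452.64│50 │2024-07-17│Low                   
$3840.96│58 │2024-10-03│High                  
>2711.18│39 │2024-11-01│Low                   
$3008.77│60 │2024-05-17│Critical              
$3216.36│21 │2024-12-14│Critical              
$3207.16│23 │2024-03-15│Low                   
$488.55 │52 │2024-09-09│Low                   
$3377.84│25 │2024-12-13│Critical              
$4942.95│35 │2024-10-09│Medium                
                                              
                                              
                                              
                                              
                                              
                                              
                                              
                                              


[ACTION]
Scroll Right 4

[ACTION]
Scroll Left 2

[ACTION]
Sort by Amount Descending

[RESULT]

Amount ▼│Age│Date      │Level                 
────────┼───┼──────────┼────────              
$4942.95│35 │2024-10-09│Medium                
$4452.64│50 │2024-07-17│Low                   
$3840.96│58 │2024-10-03│High                  
$3463.80│56 │2024-06-02│Low                   
$3377.84│25 │2024-12-13│Critical              
$3216.36│21 │2024-12-14│Critical              
$3207.16│23 │2024-03-15│Low                   
$3008.77│60 │2024-05-17│Critical              
>2711.18│39 │2024-11-01│Low                   
$2578.86│53 │2024-07-03│High                  
$2027.46│31 │2024-11-06│Medium                
$1714.50│65 │2024-12-16│Critical              
$488.55 │52 │2024-09-09│Low                   
$414.26 │57 │2024-10-07│Medium                
$16.25  │33 │2024-06-20│Medium                
                                              
                                              
                                              
                                              
                                              
                                              
                                              
                                              


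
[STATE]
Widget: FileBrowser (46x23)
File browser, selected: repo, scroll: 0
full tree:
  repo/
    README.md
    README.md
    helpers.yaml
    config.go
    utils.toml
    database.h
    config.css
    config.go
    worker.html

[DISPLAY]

> [-] repo/                                   
    README.md                                 
    README.md                                 
    helpers.yaml                              
    config.go                                 
    utils.toml                                
    database.h                                
    config.css                                
    config.go                                 
    worker.html                               
                                              
                                              
                                              
                                              
                                              
                                              
                                              
                                              
                                              
                                              
                                              
                                              
                                              


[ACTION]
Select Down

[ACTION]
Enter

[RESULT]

  [-] repo/                                   
  > README.md                                 
    README.md                                 
    helpers.yaml                              
    config.go                                 
    utils.toml                                
    database.h                                
    config.css                                
    config.go                                 
    worker.html                               
                                              
                                              
                                              
                                              
                                              
                                              
                                              
                                              
                                              
                                              
                                              
                                              
                                              


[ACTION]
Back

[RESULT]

> [+] repo/                                   
                                              
                                              
                                              
                                              
                                              
                                              
                                              
                                              
                                              
                                              
                                              
                                              
                                              
                                              
                                              
                                              
                                              
                                              
                                              
                                              
                                              
                                              


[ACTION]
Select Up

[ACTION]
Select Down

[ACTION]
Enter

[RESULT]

> [-] repo/                                   
    README.md                                 
    README.md                                 
    helpers.yaml                              
    config.go                                 
    utils.toml                                
    database.h                                
    config.css                                
    config.go                                 
    worker.html                               
                                              
                                              
                                              
                                              
                                              
                                              
                                              
                                              
                                              
                                              
                                              
                                              
                                              


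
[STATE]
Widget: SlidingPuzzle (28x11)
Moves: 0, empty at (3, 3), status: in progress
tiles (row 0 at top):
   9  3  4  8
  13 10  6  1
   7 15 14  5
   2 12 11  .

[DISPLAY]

┌────┬────┬────┬────┐       
│  9 │  3 │  4 │  8 │       
├────┼────┼────┼────┤       
│ 13 │ 10 │  6 │  1 │       
├────┼────┼────┼────┤       
│  7 │ 15 │ 14 │  5 │       
├────┼────┼────┼────┤       
│  2 │ 12 │ 11 │    │       
└────┴────┴────┴────┘       
Moves: 0                    
                            


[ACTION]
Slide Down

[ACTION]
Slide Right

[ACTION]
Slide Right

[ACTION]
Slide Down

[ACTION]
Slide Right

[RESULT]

┌────┬────┬────┬────┐       
│  9 │  3 │  4 │  8 │       
├────┼────┼────┼────┤       
│    │ 13 │  6 │  1 │       
├────┼────┼────┼────┤       
│  7 │ 10 │ 15 │ 14 │       
├────┼────┼────┼────┤       
│  2 │ 12 │ 11 │  5 │       
└────┴────┴────┴────┘       
Moves: 5                    
                            


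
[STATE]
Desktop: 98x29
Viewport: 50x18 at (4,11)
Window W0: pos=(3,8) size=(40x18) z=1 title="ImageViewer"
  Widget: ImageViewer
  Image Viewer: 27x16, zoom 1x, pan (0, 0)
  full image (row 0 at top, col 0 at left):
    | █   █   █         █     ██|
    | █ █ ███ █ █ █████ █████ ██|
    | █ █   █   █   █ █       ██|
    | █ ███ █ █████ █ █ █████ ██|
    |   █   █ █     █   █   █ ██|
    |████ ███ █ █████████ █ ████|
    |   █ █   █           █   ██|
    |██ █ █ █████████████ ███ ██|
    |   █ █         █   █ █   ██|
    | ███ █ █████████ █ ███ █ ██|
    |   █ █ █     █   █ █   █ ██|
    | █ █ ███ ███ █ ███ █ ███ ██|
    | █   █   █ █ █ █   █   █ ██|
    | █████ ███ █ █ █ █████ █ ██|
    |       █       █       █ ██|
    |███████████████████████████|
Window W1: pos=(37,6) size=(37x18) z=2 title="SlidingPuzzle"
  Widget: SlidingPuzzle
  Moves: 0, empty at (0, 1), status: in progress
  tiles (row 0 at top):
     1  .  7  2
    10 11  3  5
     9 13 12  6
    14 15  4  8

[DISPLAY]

 █   █   █         █     ██      ┃├────┼────┼────┼
 █ █ ███ █ █ █████ █████ ██      ┃│ 10 │ 11 │  3 │
 █ █   █   █   █ █       ██      ┃├────┼────┼────┼
 █ ███ █ █████ █ █ █████ ██      ┃│  9 │ 13 │ 12 │
   █   █ █     █   █   █ ██      ┃├────┼────┼────┼
████ ███ █ █████████ █ ████      ┃│ 14 │ 15 │  4 │
   █ █   █           █   ██      ┃└────┴────┴────┴
██ █ █ █████████████ ███ ██      ┃Moves: 0        
   █ █         █   █ █   ██      ┃                
 ███ █ █████████ █ ███ █ ██      ┃                
   █ █ █     █   █ █   █ ██      ┃                
 █ █ ███ ███ █ ███ █ ███ ██      ┃                
 █   █   █ █ █ █   █   █ ██      ┗━━━━━━━━━━━━━━━━
 █████ ███ █ █ █ █████ █ ██           ┃           
━━━━━━━━━━━━━━━━━━━━━━━━━━━━━━━━━━━━━━┛           
                                                  
                                                  
                                                  


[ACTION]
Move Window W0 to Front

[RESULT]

 █   █   █         █     ██           ┃┼────┼────┼
 █ █ ███ █ █ █████ █████ ██           ┃│ 11 │  3 │
 █ █   █   █   █ █       ██           ┃┼────┼────┼
 █ ███ █ █████ █ █ █████ ██           ┃│ 13 │ 12 │
   █   █ █     █   █   █ ██           ┃┼────┼────┼
████ ███ █ █████████ █ ████           ┃│ 15 │  4 │
   █ █   █           █   ██           ┃┴────┴────┴
██ █ █ █████████████ ███ ██           ┃: 0        
   █ █         █   █ █   ██           ┃           
 ███ █ █████████ █ ███ █ ██           ┃           
   █ █ █     █   █ █   █ ██           ┃           
 █ █ ███ ███ █ ███ █ ███ ██           ┃           
 █   █   █ █ █ █   █   █ ██           ┃━━━━━━━━━━━
 █████ ███ █ █ █ █████ █ ██           ┃           
━━━━━━━━━━━━━━━━━━━━━━━━━━━━━━━━━━━━━━┛           
                                                  
                                                  
                                                  


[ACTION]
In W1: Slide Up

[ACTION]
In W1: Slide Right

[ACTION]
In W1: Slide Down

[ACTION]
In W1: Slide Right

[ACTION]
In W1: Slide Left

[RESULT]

 █   █   █         █     ██           ┃┼────┼────┼
 █ █ ███ █ █ █████ █████ ██           ┃│ 10 │  3 │
 █ █   █   █   █ █       ██           ┃┼────┼────┼
 █ ███ █ █████ █ █ █████ ██           ┃│ 13 │ 12 │
   █   █ █     █   █   █ ██           ┃┼────┼────┼
████ ███ █ █████████ █ ████           ┃│ 15 │  4 │
   █ █   █           █   ██           ┃┴────┴────┴
██ █ █ █████████████ ███ ██           ┃: 4        
   █ █         █   █ █   ██           ┃           
 ███ █ █████████ █ ███ █ ██           ┃           
   █ █ █     █   █ █   █ ██           ┃           
 █ █ ███ ███ █ ███ █ ███ ██           ┃           
 █   █   █ █ █ █   █   █ ██           ┃━━━━━━━━━━━
 █████ ███ █ █ █ █████ █ ██           ┃           
━━━━━━━━━━━━━━━━━━━━━━━━━━━━━━━━━━━━━━┛           
                                                  
                                                  
                                                  
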